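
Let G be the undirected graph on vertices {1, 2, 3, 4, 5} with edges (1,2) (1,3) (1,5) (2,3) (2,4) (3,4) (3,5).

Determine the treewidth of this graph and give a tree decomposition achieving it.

Treewidth 2.
Bags: B1 = {1, 3, 5}  B2 = {1, 2, 3}  B3 = {2, 3, 4}
Tree: B1–B2, B2–B3

Every bag has size at most 3, so the width is 3 − 1 = 2 and tw(G) ≤ 2. Conversely, {1, 2, 3} is a clique of size 3, and the vertices of any clique must share a bag in every tree decomposition; so some bag has ≥ 3 vertices and tw(G) ≥ 2. Hence tw(G) = 2 exactly.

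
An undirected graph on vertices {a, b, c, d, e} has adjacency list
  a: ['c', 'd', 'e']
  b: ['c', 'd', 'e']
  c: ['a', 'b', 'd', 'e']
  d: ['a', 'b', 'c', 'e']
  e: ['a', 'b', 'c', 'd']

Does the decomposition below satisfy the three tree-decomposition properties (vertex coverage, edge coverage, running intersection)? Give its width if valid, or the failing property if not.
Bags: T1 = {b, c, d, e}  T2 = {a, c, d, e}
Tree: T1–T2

Yes; width 3.

Every vertex of G appears in some bag (union = {a, b, c, d, e}); every edge is covered by a bag; and for each vertex v the set of bags containing v is connected in the bag tree. The decomposition is therefore valid. The largest bag has 4 vertices, so the width is 3.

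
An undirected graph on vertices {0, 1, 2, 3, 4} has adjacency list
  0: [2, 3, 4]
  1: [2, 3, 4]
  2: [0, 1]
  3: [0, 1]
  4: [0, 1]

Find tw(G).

2

A width-2 tree decomposition is:
Bags: B1 = {0, 1, 4}  B2 = {0, 1, 2}  B3 = {0, 1, 3}
Tree: B1–B2, B2–B3
Every bag has size at most 3, so the width is 3 − 1 = 2 and tw(G) ≤ 2. Since 0–4–1–2–0 is a cycle in G, G is not acyclic. Forests are exactly the graphs of treewidth ≤ 1, so tw(G) ≥ 2. Therefore the treewidth is 2.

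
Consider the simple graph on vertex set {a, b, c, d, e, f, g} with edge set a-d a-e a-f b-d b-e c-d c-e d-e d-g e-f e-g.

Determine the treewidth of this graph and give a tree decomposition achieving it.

Treewidth 2.
Bags: B1 = {a, d, e}  B2 = {a, e, f}  B3 = {d, e, g}  B4 = {c, d, e}  B5 = {b, d, e}
Tree: B1–B2, B1–B3, B3–B4, B3–B5

Every bag has size at most 3, so the width is 3 − 1 = 2 and tw(G) ≤ 2. For the lower bound, the 3 vertices {d, e, g} are pairwise adjacent, and any tree decomposition puts a clique entirely inside one bag — forcing width ≥ 2. Therefore the treewidth is 2.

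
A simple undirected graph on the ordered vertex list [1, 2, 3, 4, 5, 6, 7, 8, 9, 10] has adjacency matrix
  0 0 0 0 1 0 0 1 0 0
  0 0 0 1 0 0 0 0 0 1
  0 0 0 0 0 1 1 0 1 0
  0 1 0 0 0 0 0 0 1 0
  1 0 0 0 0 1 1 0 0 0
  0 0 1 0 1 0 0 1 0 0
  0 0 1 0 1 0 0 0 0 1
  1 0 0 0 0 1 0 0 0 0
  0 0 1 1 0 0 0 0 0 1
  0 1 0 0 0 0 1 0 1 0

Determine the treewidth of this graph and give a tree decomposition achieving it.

Treewidth 2.
One optimal decomposition is:
Bags: B1 = {1, 6, 8}  B2 = {1, 5, 6}  B3 = {3, 5, 6}  B4 = {3, 5, 7}  B5 = {3, 7, 9}  B6 = {7, 9, 10}  B7 = {4, 9, 10}  B8 = {2, 4, 10}
Tree: B1–B2, B2–B3, B3–B4, B4–B5, B5–B6, B6–B7, B7–B8

The largest bag has 3 vertices, giving width 2; this decomposition certifies tw(G) ≤ 2. The edges 8–1–5–6–8 form a cycle, so G is not a tree and its treewidth is at least 2. Hence tw(G) = 2 exactly.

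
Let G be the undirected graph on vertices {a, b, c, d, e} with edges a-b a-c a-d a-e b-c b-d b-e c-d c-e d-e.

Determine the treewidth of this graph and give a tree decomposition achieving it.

Treewidth 4.
One such decomposition:
Bags: B1 = {a, b, c, d, e}
Tree: (single bag)

With just one bag of size 5, the width is 5 − 1 = 4, so tw(G) ≤ 4. For the lower bound, the 5 vertices {a, b, c, d, e} are pairwise adjacent, and any tree decomposition puts a clique entirely inside one bag — forcing width ≥ 4. The upper and lower bounds meet at 4, so that is the treewidth.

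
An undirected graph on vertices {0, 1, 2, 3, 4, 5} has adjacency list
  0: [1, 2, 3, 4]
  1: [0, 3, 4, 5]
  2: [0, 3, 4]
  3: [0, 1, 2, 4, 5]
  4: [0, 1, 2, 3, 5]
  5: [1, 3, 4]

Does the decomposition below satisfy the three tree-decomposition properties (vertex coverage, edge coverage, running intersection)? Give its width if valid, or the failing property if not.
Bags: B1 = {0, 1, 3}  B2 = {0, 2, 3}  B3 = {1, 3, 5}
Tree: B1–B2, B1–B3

No — vertex 4 appears in no bag.

A tree decomposition must satisfy three properties: every vertex lies in some bag; for every edge, both endpoints lie together in some bag; and for every vertex, the bags containing it form a connected subtree. Here vertex 4 appears in no bag, so the decomposition is invalid.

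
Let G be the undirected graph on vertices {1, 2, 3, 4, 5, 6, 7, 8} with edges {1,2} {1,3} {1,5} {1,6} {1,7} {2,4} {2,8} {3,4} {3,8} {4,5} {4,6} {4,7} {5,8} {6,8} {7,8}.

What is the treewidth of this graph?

A width-3 tree decomposition is:
Bags: B1 = {1, 2, 4, 8}  B2 = {1, 4, 5, 8}  B3 = {1, 4, 7, 8}  B4 = {1, 3, 4, 8}  B5 = {1, 4, 6, 8}
Tree: B1–B2, B2–B3, B3–B4, B4–B5
Every bag has size at most 4, so the width is 4 − 1 = 3 and tw(G) ≤ 3. For the lower bound: the 4 vertex sets {2,8}, {1,5}, {4}, {7} are disjoint, each induces a connected subgraph, and every pair is joined by at least one edge of G. Contracting each set to a single vertex therefore yields K_{4} as a minor, and since treewidth is minor-monotone, tw(G) ≥ tw(K_{4}) = 3. Hence tw(G) = 3 exactly.

3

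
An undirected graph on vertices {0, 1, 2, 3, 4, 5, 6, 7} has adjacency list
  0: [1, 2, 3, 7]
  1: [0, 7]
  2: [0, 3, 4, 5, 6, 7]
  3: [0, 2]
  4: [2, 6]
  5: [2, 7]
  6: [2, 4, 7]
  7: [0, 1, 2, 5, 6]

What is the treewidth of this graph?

A width-2 tree decomposition is:
Bags: B1 = {0, 2, 7}  B2 = {2, 6, 7}  B3 = {2, 4, 6}  B4 = {2, 5, 7}  B5 = {0, 1, 7}  B6 = {0, 2, 3}
Tree: B1–B2, B2–B3, B2–B4, B1–B5, B1–B6
The largest bag has 3 vertices, giving width 2; this decomposition certifies tw(G) ≤ 2. Conversely, {0, 1, 7} is a clique of size 3, and the vertices of any clique must share a bag in every tree decomposition; so some bag has ≥ 3 vertices and tw(G) ≥ 2. Hence tw(G) = 2 exactly.

2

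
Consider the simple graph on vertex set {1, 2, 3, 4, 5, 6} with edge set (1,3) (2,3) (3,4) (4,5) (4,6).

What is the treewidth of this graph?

1

A width-1 tree decomposition is:
Bags: B1 = {3, 4}  B2 = {2, 3}  B3 = {4, 5}  B4 = {4, 6}  B5 = {1, 3}
Tree: B1–B2, B1–B3, B1–B4, B2–B5
The largest bag has 2 vertices, giving width 1; this decomposition certifies tw(G) ≤ 1. G has an edge, so its treewidth is at least 1. Therefore the treewidth is 1.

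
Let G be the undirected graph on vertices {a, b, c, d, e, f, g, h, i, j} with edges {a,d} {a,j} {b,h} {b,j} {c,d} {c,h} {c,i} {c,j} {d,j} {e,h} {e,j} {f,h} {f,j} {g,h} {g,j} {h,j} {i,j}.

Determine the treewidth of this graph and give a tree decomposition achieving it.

Treewidth 2.
Bags: B1 = {c, h, j}  B2 = {f, h, j}  B3 = {e, h, j}  B4 = {g, h, j}  B5 = {c, d, j}  B6 = {b, h, j}  B7 = {a, d, j}  B8 = {c, i, j}
Tree: B1–B2, B1–B3, B3–B4, B1–B5, B2–B6, B5–B7, B1–B8

The largest bag has 3 vertices, giving width 2; this decomposition certifies tw(G) ≤ 2. On the other hand G contains the 3-clique {c, d, j}. A clique must lie in a single bag of any decomposition, so no decomposition can have width below 2. Combining the bounds, tw(G) = 2.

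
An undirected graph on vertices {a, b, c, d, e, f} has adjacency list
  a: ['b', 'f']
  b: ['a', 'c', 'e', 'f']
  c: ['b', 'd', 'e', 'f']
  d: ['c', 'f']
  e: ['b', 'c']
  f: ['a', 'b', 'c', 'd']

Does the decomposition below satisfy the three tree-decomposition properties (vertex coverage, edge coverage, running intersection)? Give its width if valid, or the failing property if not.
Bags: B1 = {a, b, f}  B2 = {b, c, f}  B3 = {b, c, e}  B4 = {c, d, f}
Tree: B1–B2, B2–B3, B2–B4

Yes; width 2.

Checking the three conditions: (i) the bags cover all of {a, b, c, d, e, f}; (ii) for each edge, some bag contains both endpoints; (iii) the bags containing any fixed vertex form a subtree. All hold, so the decomposition is valid with width 3 − 1 = 2.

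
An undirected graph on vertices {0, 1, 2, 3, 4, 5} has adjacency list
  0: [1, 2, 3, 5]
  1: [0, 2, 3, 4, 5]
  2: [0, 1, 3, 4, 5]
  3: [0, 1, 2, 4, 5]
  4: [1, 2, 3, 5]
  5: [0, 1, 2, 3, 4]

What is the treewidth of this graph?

A width-4 tree decomposition is:
Bags: B1 = {1, 2, 3, 4, 5}  B2 = {0, 1, 2, 3, 5}
Tree: B1–B2
Every bag has size at most 5, so the width is 5 − 1 = 4 and tw(G) ≤ 4. For the lower bound, the 5 vertices {0, 1, 2, 3, 5} are pairwise adjacent, and any tree decomposition puts a clique entirely inside one bag — forcing width ≥ 4. Combining the bounds, tw(G) = 4.

4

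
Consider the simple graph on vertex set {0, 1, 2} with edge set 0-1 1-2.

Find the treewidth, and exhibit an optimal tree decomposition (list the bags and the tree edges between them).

Treewidth 1.
One optimal decomposition is:
Bags: B1 = {1, 2}  B2 = {0, 1}
Tree: B1–B2

Every bag has size at most 2, so the width is 2 − 1 = 1 and tw(G) ≤ 1. Any graph with an edge has treewidth ≥ 1, and G has the edge 1–2. The upper and lower bounds meet at 1, so that is the treewidth.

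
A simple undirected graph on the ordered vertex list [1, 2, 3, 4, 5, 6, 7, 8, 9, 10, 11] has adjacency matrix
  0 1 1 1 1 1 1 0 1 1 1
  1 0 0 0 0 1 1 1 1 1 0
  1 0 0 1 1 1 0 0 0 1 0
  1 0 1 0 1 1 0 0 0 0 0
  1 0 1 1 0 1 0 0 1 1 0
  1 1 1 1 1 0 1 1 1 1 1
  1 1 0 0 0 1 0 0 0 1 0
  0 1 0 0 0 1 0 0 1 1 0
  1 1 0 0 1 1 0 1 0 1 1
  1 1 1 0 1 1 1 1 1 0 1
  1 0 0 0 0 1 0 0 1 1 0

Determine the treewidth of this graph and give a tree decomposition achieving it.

The largest bag has 5 vertices, giving width 4; this decomposition certifies tw(G) ≤ 4. Conversely, {2, 6, 8, 9, 10} is a clique of size 5, and the vertices of any clique must share a bag in every tree decomposition; so some bag has ≥ 5 vertices and tw(G) ≥ 4. Combining the bounds, tw(G) = 4.

Treewidth 4.
One such decomposition:
Bags: B1 = {1, 2, 6, 9, 10}  B2 = {1, 5, 6, 9, 10}  B3 = {2, 6, 8, 9, 10}  B4 = {1, 6, 9, 10, 11}  B5 = {1, 2, 6, 7, 10}  B6 = {1, 3, 5, 6, 10}  B7 = {1, 3, 4, 5, 6}
Tree: B1–B2, B1–B3, B1–B4, B1–B5, B2–B6, B6–B7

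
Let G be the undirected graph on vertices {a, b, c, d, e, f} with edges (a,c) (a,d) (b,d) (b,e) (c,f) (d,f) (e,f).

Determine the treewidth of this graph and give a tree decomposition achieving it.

Treewidth 2.
One optimal decomposition is:
Bags: B1 = {b, d, e}  B2 = {d, e, f}  B3 = {a, d, f}  B4 = {a, c, f}
Tree: B1–B2, B2–B3, B3–B4

The largest bag has 3 vertices, giving width 2; this decomposition certifies tw(G) ≤ 2. For the lower bound, G contains the cycle b–e–f–d–b, so G is not a forest; only forests have treewidth ≤ 1, hence tw(G) ≥ 2. Hence tw(G) = 2 exactly.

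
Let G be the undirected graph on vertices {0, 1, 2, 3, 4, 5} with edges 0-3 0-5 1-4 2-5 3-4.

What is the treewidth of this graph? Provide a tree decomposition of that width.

Treewidth 1.
One such decomposition:
Bags: B1 = {2, 5}  B2 = {0, 5}  B3 = {0, 3}  B4 = {3, 4}  B5 = {1, 4}
Tree: B1–B2, B2–B3, B3–B4, B4–B5

Each bag holds 2 vertices, so the decomposition has width 1, which upper-bounds the treewidth. G has an edge, so its treewidth is at least 1. The upper and lower bounds meet at 1, so that is the treewidth.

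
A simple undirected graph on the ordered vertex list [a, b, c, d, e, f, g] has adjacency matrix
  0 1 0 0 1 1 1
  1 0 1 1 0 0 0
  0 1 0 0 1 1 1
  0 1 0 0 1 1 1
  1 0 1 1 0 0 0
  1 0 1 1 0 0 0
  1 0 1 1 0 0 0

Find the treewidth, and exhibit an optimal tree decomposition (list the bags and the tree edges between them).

Every bag has size at most 4, so the width is 4 − 1 = 3 and tw(G) ≤ 3. For the lower bound: the 4 vertex sets {d,f}, {a,b}, {c}, {g} are disjoint, each induces a connected subgraph, and every pair is joined by at least one edge of G. Contracting each set to a single vertex therefore yields K_{4} as a minor, and since treewidth is minor-monotone, tw(G) ≥ tw(K_{4}) = 3. Hence tw(G) = 3 exactly.

Treewidth 3.
Bags: B1 = {a, c, d, f}  B2 = {a, b, c, d}  B3 = {a, c, d, g}  B4 = {a, c, d, e}
Tree: B1–B2, B2–B3, B3–B4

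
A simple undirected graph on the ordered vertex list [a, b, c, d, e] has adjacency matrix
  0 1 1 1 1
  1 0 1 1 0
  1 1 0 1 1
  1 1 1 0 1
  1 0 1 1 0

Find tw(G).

A width-3 tree decomposition is:
Bags: B1 = {a, c, d, e}  B2 = {a, b, c, d}
Tree: B1–B2
Each bag holds 4 vertices, so the decomposition has width 3, which upper-bounds the treewidth. For the lower bound, the 4 vertices {a, c, d, e} are pairwise adjacent, and any tree decomposition puts a clique entirely inside one bag — forcing width ≥ 3. Hence tw(G) = 3 exactly.

3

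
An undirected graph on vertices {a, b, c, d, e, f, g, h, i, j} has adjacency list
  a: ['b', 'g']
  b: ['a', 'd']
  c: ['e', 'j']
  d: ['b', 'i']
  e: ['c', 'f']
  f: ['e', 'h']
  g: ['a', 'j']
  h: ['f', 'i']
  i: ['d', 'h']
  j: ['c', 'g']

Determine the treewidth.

A width-2 tree decomposition is:
Bags: B1 = {c, e, j}  B2 = {e, f, j}  B3 = {f, h, j}  B4 = {h, i, j}  B5 = {d, i, j}  B6 = {b, d, j}  B7 = {a, b, j}  B8 = {a, g, j}
Tree: B1–B2, B2–B3, B3–B4, B4–B5, B5–B6, B6–B7, B7–B8
Every bag has size at most 3, so the width is 3 − 1 = 2 and tw(G) ≤ 2. For the lower bound, G contains the cycle j–c–e–f–h–i–d–b–a–g–j, so G is not a forest; only forests have treewidth ≤ 1, hence tw(G) ≥ 2. Therefore the treewidth is 2.

2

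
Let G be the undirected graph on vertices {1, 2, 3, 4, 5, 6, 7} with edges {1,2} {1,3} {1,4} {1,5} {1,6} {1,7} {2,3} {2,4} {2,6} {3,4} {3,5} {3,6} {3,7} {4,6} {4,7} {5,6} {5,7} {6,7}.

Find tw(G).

4

A width-4 tree decomposition is:
Bags: B1 = {1, 3, 4, 6, 7}  B2 = {1, 2, 3, 4, 6}  B3 = {1, 3, 5, 6, 7}
Tree: B1–B2, B1–B3
Each bag holds 5 vertices, so the decomposition has width 4, which upper-bounds the treewidth. For the lower bound, the 5 vertices {1, 2, 3, 4, 6} are pairwise adjacent, and any tree decomposition puts a clique entirely inside one bag — forcing width ≥ 4. Combining the bounds, tw(G) = 4.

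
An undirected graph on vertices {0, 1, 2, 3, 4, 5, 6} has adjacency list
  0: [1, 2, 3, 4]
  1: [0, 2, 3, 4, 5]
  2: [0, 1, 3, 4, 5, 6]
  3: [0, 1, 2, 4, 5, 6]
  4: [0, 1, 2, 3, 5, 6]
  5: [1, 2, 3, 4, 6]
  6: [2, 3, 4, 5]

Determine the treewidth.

4

A width-4 tree decomposition is:
Bags: B1 = {1, 2, 3, 4, 5}  B2 = {0, 1, 2, 3, 4}  B3 = {2, 3, 4, 5, 6}
Tree: B1–B2, B1–B3
Each bag holds 5 vertices, so the decomposition has width 4, which upper-bounds the treewidth. Conversely, {0, 1, 2, 3, 4} is a clique of size 5, and the vertices of any clique must share a bag in every tree decomposition; so some bag has ≥ 5 vertices and tw(G) ≥ 4. Therefore the treewidth is 4.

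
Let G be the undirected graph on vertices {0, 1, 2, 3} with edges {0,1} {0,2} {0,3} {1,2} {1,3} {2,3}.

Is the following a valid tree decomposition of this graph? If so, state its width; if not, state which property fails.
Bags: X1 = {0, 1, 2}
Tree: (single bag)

A tree decomposition must satisfy three properties: every vertex lies in some bag; for every edge, both endpoints lie together in some bag; and for every vertex, the bags containing it form a connected subtree. Here vertex 3 appears in no bag, so the decomposition is invalid.

No — vertex 3 appears in no bag.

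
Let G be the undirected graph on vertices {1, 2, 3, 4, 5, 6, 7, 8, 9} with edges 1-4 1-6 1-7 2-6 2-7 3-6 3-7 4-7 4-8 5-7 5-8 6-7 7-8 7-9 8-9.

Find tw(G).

2

A width-2 tree decomposition is:
Bags: B1 = {1, 6, 7}  B2 = {1, 4, 7}  B3 = {4, 7, 8}  B4 = {3, 6, 7}  B5 = {5, 7, 8}  B6 = {2, 6, 7}  B7 = {7, 8, 9}
Tree: B1–B2, B2–B3, B1–B4, B3–B5, B1–B6, B5–B7
Every bag has size at most 3, so the width is 3 − 1 = 2 and tw(G) ≤ 2. On the other hand G contains the 3-clique {4, 7, 8}. A clique must lie in a single bag of any decomposition, so no decomposition can have width below 2. Therefore the treewidth is 2.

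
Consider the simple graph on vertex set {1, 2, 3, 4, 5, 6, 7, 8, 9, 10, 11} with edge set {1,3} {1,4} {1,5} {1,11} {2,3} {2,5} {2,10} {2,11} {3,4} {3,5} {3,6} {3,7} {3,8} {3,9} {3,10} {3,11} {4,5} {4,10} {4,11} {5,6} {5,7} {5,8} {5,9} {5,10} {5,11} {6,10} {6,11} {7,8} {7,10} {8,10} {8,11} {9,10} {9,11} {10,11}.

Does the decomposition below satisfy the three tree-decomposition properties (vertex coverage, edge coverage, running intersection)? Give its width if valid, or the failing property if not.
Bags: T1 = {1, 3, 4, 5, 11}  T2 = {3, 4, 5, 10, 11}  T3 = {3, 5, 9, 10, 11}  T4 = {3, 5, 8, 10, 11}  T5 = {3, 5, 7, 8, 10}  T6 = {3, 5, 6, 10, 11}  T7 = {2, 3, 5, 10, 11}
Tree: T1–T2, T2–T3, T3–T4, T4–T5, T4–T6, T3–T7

Yes; width 4.

Every vertex of G appears in some bag (union = {1, 2, 3, 4, 5, 6, 7, 8, 9, 10, 11}); every edge is covered by a bag; and for each vertex v the set of bags containing v is connected in the bag tree. The decomposition is therefore valid. The largest bag has 5 vertices, so the width is 4.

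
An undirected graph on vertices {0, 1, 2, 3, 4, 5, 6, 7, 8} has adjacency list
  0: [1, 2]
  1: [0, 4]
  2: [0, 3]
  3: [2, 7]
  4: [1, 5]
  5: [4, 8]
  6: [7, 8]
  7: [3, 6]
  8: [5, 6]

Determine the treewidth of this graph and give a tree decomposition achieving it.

Treewidth 2.
Bags: B1 = {0, 2, 3}  B2 = {0, 1, 3}  B3 = {1, 3, 4}  B4 = {3, 4, 5}  B5 = {3, 5, 8}  B6 = {3, 6, 8}  B7 = {3, 6, 7}
Tree: B1–B2, B2–B3, B3–B4, B4–B5, B5–B6, B6–B7

Each bag holds 3 vertices, so the decomposition has width 2, which upper-bounds the treewidth. For the lower bound, G contains the cycle 3–2–0–1–4–5–8–6–7–3, so G is not a forest; only forests have treewidth ≤ 1, hence tw(G) ≥ 2. The upper and lower bounds meet at 2, so that is the treewidth.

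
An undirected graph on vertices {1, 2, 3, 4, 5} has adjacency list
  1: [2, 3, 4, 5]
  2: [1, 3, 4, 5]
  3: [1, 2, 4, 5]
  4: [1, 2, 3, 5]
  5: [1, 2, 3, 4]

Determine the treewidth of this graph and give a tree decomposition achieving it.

With just one bag of size 5, the width is 5 − 1 = 4, so tw(G) ≤ 4. For the lower bound, the 5 vertices {1, 2, 3, 4, 5} are pairwise adjacent, and any tree decomposition puts a clique entirely inside one bag — forcing width ≥ 4. Therefore the treewidth is 4.

Treewidth 4.
One such decomposition:
Bags: B1 = {1, 2, 3, 4, 5}
Tree: (single bag)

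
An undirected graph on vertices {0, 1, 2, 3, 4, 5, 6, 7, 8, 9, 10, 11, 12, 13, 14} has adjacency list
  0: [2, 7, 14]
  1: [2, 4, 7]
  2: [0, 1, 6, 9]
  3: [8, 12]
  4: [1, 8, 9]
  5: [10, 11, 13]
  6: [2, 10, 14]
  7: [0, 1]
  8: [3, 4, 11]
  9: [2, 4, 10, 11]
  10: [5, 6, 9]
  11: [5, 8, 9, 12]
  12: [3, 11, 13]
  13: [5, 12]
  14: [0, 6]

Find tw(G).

3

A width-3 tree decomposition is:
Bags: B1 = {3, 5, 12, 13}  B2 = {3, 5, 11, 12}  B3 = {3, 5, 8, 11}  B4 = {5, 8, 10, 11}  B5 = {8, 9, 10, 11}  B6 = {4, 8, 9, 10}  B7 = {4, 6, 9, 10}  B8 = {2, 4, 6, 9}  B9 = {1, 2, 4, 6}  B10 = {1, 2, 6, 14}  B11 = {0, 1, 2, 14}  B12 = {0, 1, 7, 14}
Tree: B1–B2, B2–B3, B3–B4, B4–B5, B5–B6, B6–B7, B7–B8, B8–B9, B9–B10, B10–B11, B11–B12
Every bag has size at most 4, so the width is 4 − 1 = 3 and tw(G) ≤ 3. For the lower bound: the 4 vertex sets {3,12,13}, {5}, {11}, {4,8,9,10} are disjoint, each induces a connected subgraph, and every pair is joined by at least one edge of G. Contracting each set to a single vertex therefore yields K_{4} as a minor, and since treewidth is minor-monotone, tw(G) ≥ tw(K_{4}) = 3. The upper and lower bounds meet at 3, so that is the treewidth.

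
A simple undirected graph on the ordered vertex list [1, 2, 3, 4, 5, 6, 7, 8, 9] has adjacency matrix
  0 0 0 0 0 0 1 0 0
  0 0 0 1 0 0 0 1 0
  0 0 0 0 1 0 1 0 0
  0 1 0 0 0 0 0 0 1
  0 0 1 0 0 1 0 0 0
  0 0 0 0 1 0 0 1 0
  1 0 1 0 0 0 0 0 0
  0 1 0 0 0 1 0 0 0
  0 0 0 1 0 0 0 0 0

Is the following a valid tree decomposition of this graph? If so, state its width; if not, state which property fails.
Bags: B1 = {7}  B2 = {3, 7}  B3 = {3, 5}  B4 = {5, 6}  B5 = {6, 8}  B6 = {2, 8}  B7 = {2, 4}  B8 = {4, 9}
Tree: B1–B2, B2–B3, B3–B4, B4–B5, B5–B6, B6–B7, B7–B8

A tree decomposition must satisfy three properties: every vertex lies in some bag; for every edge, both endpoints lie together in some bag; and for every vertex, the bags containing it form a connected subtree. Here vertex 1 appears in no bag, so the decomposition is invalid.

No — vertex 1 appears in no bag.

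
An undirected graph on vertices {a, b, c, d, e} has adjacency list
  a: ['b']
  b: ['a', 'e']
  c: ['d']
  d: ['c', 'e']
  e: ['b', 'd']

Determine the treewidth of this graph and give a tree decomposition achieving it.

Treewidth 1.
One optimal decomposition is:
Bags: B1 = {c, d}  B2 = {d, e}  B3 = {b, e}  B4 = {a, b}
Tree: B1–B2, B2–B3, B3–B4

Every bag has size at most 2, so the width is 2 − 1 = 1 and tw(G) ≤ 1. G has an edge, so its treewidth is at least 1. Hence tw(G) = 1 exactly.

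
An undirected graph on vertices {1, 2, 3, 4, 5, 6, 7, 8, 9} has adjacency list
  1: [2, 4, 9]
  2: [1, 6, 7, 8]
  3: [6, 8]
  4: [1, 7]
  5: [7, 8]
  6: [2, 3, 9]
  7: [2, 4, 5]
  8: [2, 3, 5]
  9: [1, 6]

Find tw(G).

A width-3 tree decomposition is:
Bags: B1 = {3, 5, 6, 8}  B2 = {2, 5, 6, 8}  B3 = {2, 5, 6, 7}  B4 = {2, 6, 7, 9}  B5 = {1, 2, 7, 9}  B6 = {1, 4, 7, 9}
Tree: B1–B2, B2–B3, B3–B4, B4–B5, B5–B6
Each bag holds 4 vertices, so the decomposition has width 3, which upper-bounds the treewidth. For the lower bound: the 4 vertex sets {3,5,8}, {6}, {2}, {1,4,7,9} are disjoint, each induces a connected subgraph, and every pair is joined by at least one edge of G. Contracting each set to a single vertex therefore yields K_{4} as a minor, and since treewidth is minor-monotone, tw(G) ≥ tw(K_{4}) = 3. The upper and lower bounds meet at 3, so that is the treewidth.

3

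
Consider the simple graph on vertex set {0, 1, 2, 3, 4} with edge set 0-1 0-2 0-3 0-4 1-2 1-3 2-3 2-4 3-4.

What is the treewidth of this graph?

3

A width-3 tree decomposition is:
Bags: B1 = {0, 1, 2, 3}  B2 = {0, 2, 3, 4}
Tree: B1–B2
The largest bag has 4 vertices, giving width 3; this decomposition certifies tw(G) ≤ 3. Conversely, {0, 1, 2, 3} is a clique of size 4, and the vertices of any clique must share a bag in every tree decomposition; so some bag has ≥ 4 vertices and tw(G) ≥ 3. Therefore the treewidth is 3.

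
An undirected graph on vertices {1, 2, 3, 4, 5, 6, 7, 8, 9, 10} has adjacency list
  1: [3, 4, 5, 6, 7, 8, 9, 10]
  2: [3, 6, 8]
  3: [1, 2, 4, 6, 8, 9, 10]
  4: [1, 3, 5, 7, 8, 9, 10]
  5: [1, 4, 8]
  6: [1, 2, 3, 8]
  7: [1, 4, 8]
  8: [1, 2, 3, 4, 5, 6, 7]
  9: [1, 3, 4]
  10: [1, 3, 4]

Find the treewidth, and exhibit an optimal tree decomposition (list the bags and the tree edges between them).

Each bag holds 4 vertices, so the decomposition has width 3, which upper-bounds the treewidth. For the lower bound, the 4 vertices {1, 3, 4, 8} are pairwise adjacent, and any tree decomposition puts a clique entirely inside one bag — forcing width ≥ 3. Combining the bounds, tw(G) = 3.

Treewidth 3.
Bags: B1 = {1, 3, 6, 8}  B2 = {1, 3, 4, 8}  B3 = {1, 4, 7, 8}  B4 = {2, 3, 6, 8}  B5 = {1, 3, 4, 10}  B6 = {1, 4, 5, 8}  B7 = {1, 3, 4, 9}
Tree: B1–B2, B2–B3, B1–B4, B2–B5, B3–B6, B2–B7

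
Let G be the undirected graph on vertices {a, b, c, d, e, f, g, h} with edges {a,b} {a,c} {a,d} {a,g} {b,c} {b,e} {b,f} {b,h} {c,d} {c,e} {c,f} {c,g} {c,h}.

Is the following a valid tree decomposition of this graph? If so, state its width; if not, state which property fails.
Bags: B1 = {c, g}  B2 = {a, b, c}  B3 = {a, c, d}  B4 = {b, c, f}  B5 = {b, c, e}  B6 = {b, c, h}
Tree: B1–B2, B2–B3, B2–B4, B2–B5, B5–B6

No — edge (a,g) lies in no bag.

A tree decomposition must satisfy three properties: every vertex lies in some bag; for every edge, both endpoints lie together in some bag; and for every vertex, the bags containing it form a connected subtree. Here edge (a,g) lies in no bag, so the decomposition is invalid.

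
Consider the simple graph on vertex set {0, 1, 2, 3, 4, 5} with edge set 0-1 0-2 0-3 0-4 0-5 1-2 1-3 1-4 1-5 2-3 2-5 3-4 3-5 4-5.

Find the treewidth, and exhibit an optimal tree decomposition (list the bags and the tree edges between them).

The largest bag has 5 vertices, giving width 4; this decomposition certifies tw(G) ≤ 4. On the other hand G contains the 5-clique {0, 1, 2, 3, 5}. A clique must lie in a single bag of any decomposition, so no decomposition can have width below 4. The upper and lower bounds meet at 4, so that is the treewidth.

Treewidth 4.
One such decomposition:
Bags: B1 = {0, 1, 3, 4, 5}  B2 = {0, 1, 2, 3, 5}
Tree: B1–B2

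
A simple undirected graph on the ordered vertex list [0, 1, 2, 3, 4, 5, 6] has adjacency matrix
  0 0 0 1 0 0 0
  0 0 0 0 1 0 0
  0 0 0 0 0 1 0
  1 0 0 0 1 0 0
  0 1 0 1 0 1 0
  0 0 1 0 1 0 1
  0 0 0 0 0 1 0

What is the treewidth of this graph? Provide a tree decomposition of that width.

Each bag holds 2 vertices, so the decomposition has width 1, which upper-bounds the treewidth. G has an edge, so its treewidth is at least 1. The upper and lower bounds meet at 1, so that is the treewidth.

Treewidth 1.
Bags: B1 = {3, 4}  B2 = {0, 3}  B3 = {1, 4}  B4 = {4, 5}  B5 = {5, 6}  B6 = {2, 5}
Tree: B1–B2, B1–B3, B1–B4, B4–B5, B5–B6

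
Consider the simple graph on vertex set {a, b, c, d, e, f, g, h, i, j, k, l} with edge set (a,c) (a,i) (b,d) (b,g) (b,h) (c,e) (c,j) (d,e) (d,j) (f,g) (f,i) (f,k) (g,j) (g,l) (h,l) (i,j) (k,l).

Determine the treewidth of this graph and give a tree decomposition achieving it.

The largest bag has 4 vertices, giving width 3; this decomposition certifies tw(G) ≤ 3. For the lower bound: the 4 vertex sets {a,c,e}, {d}, {j}, {b,f,g,i} are disjoint, each induces a connected subgraph, and every pair is joined by at least one edge of G. Contracting each set to a single vertex therefore yields K_{4} as a minor, and since treewidth is minor-monotone, tw(G) ≥ tw(K_{4}) = 3. Therefore the treewidth is 3.

Treewidth 3.
One optimal decomposition is:
Bags: B1 = {a, c, d, e}  B2 = {a, c, d, j}  B3 = {a, d, i, j}  B4 = {b, d, i, j}  B5 = {b, g, i, j}  B6 = {b, f, g, i}  B7 = {b, f, g, h}  B8 = {f, g, h, l}  B9 = {f, h, k, l}
Tree: B1–B2, B2–B3, B3–B4, B4–B5, B5–B6, B6–B7, B7–B8, B8–B9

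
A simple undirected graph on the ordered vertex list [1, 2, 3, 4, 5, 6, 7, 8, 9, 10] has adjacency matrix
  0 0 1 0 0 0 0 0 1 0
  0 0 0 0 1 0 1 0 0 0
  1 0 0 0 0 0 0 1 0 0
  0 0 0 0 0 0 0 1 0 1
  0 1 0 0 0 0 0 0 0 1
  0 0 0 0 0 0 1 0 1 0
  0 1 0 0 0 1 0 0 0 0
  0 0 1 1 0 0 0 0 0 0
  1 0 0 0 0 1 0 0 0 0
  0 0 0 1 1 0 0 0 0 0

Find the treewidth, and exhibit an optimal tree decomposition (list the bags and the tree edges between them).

Every bag has size at most 3, so the width is 3 − 1 = 2 and tw(G) ≤ 2. Since 6–7–2–5–10–4–8–3–1–9–6 is a cycle in G, G is not acyclic. Forests are exactly the graphs of treewidth ≤ 1, so tw(G) ≥ 2. Combining the bounds, tw(G) = 2.

Treewidth 2.
One optimal decomposition is:
Bags: B1 = {2, 6, 7}  B2 = {2, 5, 6}  B3 = {5, 6, 10}  B4 = {4, 6, 10}  B5 = {4, 6, 8}  B6 = {3, 6, 8}  B7 = {1, 3, 6}  B8 = {1, 6, 9}
Tree: B1–B2, B2–B3, B3–B4, B4–B5, B5–B6, B6–B7, B7–B8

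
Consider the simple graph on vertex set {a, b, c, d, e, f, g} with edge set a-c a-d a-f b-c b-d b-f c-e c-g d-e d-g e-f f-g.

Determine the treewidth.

3

A width-3 tree decomposition is:
Bags: B1 = {c, d, e, f}  B2 = {a, c, d, f}  B3 = {b, c, d, f}  B4 = {c, d, f, g}
Tree: B1–B2, B2–B3, B3–B4
The largest bag has 4 vertices, giving width 3; this decomposition certifies tw(G) ≤ 3. For the lower bound: the 4 vertex sets {e,f}, {a,c}, {d}, {b} are disjoint, each induces a connected subgraph, and every pair is joined by at least one edge of G. Contracting each set to a single vertex therefore yields K_{4} as a minor, and since treewidth is minor-monotone, tw(G) ≥ tw(K_{4}) = 3. Therefore the treewidth is 3.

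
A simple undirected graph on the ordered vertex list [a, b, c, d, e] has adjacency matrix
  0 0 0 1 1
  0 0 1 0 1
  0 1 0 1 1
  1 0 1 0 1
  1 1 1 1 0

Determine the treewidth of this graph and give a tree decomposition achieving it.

Each bag holds 3 vertices, so the decomposition has width 2, which upper-bounds the treewidth. For the lower bound, the 3 vertices {c, d, e} are pairwise adjacent, and any tree decomposition puts a clique entirely inside one bag — forcing width ≥ 2. Combining the bounds, tw(G) = 2.

Treewidth 2.
One such decomposition:
Bags: B1 = {a, d, e}  B2 = {c, d, e}  B3 = {b, c, e}
Tree: B1–B2, B2–B3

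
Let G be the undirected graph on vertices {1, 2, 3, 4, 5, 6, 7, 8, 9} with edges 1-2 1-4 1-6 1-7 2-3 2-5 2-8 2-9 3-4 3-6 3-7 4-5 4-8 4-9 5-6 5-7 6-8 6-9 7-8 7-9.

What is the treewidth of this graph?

A width-4 tree decomposition is:
Bags: B1 = {2, 4, 6, 7, 9}  B2 = {2, 3, 4, 6, 7}  B3 = {2, 4, 5, 6, 7}  B4 = {1, 2, 4, 6, 7}  B5 = {2, 4, 6, 7, 8}
Tree: B1–B2, B2–B3, B3–B4, B4–B5
Each bag holds 5 vertices, so the decomposition has width 4, which upper-bounds the treewidth. For the lower bound: the 5 vertex sets {2,9}, {3,6}, {5,7}, {4}, {1} are disjoint, each induces a connected subgraph, and every pair is joined by at least one edge of G. Contracting each set to a single vertex therefore yields K_{5} as a minor, and since treewidth is minor-monotone, tw(G) ≥ tw(K_{5}) = 4. The upper and lower bounds meet at 4, so that is the treewidth.

4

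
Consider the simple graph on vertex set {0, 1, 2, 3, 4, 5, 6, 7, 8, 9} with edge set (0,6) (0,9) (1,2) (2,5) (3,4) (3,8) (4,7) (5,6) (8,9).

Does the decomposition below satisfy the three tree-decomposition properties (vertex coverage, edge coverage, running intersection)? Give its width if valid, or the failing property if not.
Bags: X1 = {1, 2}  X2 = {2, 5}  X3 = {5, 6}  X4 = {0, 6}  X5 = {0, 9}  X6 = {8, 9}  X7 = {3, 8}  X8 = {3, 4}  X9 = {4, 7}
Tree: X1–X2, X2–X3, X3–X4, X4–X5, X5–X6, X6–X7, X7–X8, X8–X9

Checking the three conditions: (i) the bags cover all of {0, 1, 2, 3, 4, 5, 6, 7, 8, 9}; (ii) for each edge, some bag contains both endpoints; (iii) the bags containing any fixed vertex form a subtree. All hold, so the decomposition is valid with width 2 − 1 = 1.

Yes; width 1.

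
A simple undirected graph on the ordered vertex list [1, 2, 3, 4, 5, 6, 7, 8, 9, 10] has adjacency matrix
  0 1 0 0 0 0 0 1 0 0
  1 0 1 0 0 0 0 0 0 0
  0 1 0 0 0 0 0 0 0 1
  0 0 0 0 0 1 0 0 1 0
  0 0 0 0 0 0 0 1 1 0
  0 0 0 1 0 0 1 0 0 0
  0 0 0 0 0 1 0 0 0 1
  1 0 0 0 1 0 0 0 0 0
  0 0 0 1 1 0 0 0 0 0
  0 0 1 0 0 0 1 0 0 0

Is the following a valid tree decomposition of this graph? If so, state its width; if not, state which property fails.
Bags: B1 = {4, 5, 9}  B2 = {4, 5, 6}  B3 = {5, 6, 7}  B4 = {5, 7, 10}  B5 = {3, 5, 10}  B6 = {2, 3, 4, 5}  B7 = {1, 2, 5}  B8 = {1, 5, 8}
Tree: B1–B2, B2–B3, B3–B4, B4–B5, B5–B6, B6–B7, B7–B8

No — bags containing vertex 4 are not connected in the tree.

A tree decomposition must satisfy three properties: every vertex lies in some bag; for every edge, both endpoints lie together in some bag; and for every vertex, the bags containing it form a connected subtree. Here bags containing vertex 4 are not connected in the tree, so the decomposition is invalid.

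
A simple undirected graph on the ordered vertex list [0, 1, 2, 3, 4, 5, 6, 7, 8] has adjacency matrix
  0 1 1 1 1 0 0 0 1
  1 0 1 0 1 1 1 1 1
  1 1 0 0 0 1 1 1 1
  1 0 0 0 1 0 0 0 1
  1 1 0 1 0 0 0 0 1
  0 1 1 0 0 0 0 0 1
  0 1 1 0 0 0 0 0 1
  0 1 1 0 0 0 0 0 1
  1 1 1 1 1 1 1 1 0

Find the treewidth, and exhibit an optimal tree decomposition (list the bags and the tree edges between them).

Every bag has size at most 4, so the width is 4 − 1 = 3 and tw(G) ≤ 3. For the lower bound, the 4 vertices {0, 1, 2, 8} are pairwise adjacent, and any tree decomposition puts a clique entirely inside one bag — forcing width ≥ 3. The upper and lower bounds meet at 3, so that is the treewidth.

Treewidth 3.
Bags: B1 = {0, 1, 2, 8}  B2 = {0, 1, 4, 8}  B3 = {1, 2, 5, 8}  B4 = {0, 3, 4, 8}  B5 = {1, 2, 6, 8}  B6 = {1, 2, 7, 8}
Tree: B1–B2, B1–B3, B2–B4, B3–B5, B5–B6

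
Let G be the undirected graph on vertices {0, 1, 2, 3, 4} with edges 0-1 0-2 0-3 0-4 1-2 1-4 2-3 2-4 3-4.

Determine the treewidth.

A width-3 tree decomposition is:
Bags: B1 = {0, 2, 3, 4}  B2 = {0, 1, 2, 4}
Tree: B1–B2
The largest bag has 4 vertices, giving width 3; this decomposition certifies tw(G) ≤ 3. For the lower bound, the 4 vertices {0, 1, 2, 4} are pairwise adjacent, and any tree decomposition puts a clique entirely inside one bag — forcing width ≥ 3. Hence tw(G) = 3 exactly.

3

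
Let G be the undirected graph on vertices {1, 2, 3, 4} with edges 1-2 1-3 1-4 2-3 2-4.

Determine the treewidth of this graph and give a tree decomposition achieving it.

Treewidth 2.
One optimal decomposition is:
Bags: B1 = {1, 2, 3}  B2 = {1, 2, 4}
Tree: B1–B2

The largest bag has 3 vertices, giving width 2; this decomposition certifies tw(G) ≤ 2. Conversely, {1, 2, 3} is a clique of size 3, and the vertices of any clique must share a bag in every tree decomposition; so some bag has ≥ 3 vertices and tw(G) ≥ 2. Therefore the treewidth is 2.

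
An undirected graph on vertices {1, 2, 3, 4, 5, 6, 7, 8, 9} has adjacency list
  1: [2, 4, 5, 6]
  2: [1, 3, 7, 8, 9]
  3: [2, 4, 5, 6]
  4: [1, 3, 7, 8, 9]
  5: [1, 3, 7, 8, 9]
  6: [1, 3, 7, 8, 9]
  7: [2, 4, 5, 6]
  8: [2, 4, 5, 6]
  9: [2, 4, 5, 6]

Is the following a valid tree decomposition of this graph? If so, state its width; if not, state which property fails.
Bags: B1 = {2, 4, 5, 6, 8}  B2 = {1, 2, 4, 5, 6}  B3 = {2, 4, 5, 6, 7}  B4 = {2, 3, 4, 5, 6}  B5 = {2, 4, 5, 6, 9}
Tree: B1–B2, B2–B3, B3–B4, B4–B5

Vertex coverage: the bags together contain {1, 2, 3, 4, 5, 6, 7, 8, 9}, the full vertex set. Edge coverage: each edge of G has both endpoints in at least one bag. Running intersection: for every vertex, the bags containing it form a connected subtree. All three properties hold, so this is a valid tree decomposition of width max|bag| − 1 = 4, and hence tw(G) ≤ 4.

Yes; width 4.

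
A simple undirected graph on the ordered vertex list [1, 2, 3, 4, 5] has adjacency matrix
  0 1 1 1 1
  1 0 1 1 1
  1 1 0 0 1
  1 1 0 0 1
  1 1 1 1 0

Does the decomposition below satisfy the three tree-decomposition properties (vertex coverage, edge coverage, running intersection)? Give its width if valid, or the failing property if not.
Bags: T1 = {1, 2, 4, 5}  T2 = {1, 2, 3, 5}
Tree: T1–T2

Vertex coverage: the bags together contain {1, 2, 3, 4, 5}, the full vertex set. Edge coverage: each edge of G has both endpoints in at least one bag. Running intersection: for every vertex, the bags containing it form a connected subtree. All three properties hold, so this is a valid tree decomposition of width max|bag| − 1 = 3, and hence tw(G) ≤ 3.

Yes; width 3.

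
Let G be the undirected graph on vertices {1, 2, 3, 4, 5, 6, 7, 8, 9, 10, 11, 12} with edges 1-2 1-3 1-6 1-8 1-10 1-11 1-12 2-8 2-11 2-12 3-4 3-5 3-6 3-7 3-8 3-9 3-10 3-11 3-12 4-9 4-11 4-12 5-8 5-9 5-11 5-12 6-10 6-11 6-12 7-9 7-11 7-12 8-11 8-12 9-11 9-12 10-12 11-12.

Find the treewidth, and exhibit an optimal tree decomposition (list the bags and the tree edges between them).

Treewidth 4.
One such decomposition:
Bags: B1 = {3, 5, 8, 11, 12}  B2 = {3, 5, 9, 11, 12}  B3 = {1, 3, 8, 11, 12}  B4 = {1, 3, 6, 11, 12}  B5 = {3, 4, 9, 11, 12}  B6 = {3, 7, 9, 11, 12}  B7 = {1, 3, 6, 10, 12}  B8 = {1, 2, 8, 11, 12}
Tree: B1–B2, B1–B3, B3–B4, B2–B5, B2–B6, B4–B7, B3–B8

Each bag holds 5 vertices, so the decomposition has width 4, which upper-bounds the treewidth. For the lower bound, the 5 vertices {1, 2, 8, 11, 12} are pairwise adjacent, and any tree decomposition puts a clique entirely inside one bag — forcing width ≥ 4. Therefore the treewidth is 4.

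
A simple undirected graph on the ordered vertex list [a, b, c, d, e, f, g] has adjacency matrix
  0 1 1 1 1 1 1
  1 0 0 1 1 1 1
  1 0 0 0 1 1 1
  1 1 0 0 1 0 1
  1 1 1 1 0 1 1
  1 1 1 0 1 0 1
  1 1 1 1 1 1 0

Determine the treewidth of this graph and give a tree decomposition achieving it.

Treewidth 4.
One such decomposition:
Bags: B1 = {a, b, e, f, g}  B2 = {a, b, d, e, g}  B3 = {a, c, e, f, g}
Tree: B1–B2, B1–B3

The largest bag has 5 vertices, giving width 4; this decomposition certifies tw(G) ≤ 4. For the lower bound, the 5 vertices {a, b, d, e, g} are pairwise adjacent, and any tree decomposition puts a clique entirely inside one bag — forcing width ≥ 4. The upper and lower bounds meet at 4, so that is the treewidth.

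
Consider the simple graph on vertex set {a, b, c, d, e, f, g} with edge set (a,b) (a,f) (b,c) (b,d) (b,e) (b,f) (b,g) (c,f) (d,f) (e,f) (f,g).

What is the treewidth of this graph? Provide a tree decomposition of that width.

The largest bag has 3 vertices, giving width 2; this decomposition certifies tw(G) ≤ 2. On the other hand G contains the 3-clique {b, d, f}. A clique must lie in a single bag of any decomposition, so no decomposition can have width below 2. The upper and lower bounds meet at 2, so that is the treewidth.

Treewidth 2.
One such decomposition:
Bags: B1 = {a, b, f}  B2 = {b, c, f}  B3 = {b, d, f}  B4 = {b, f, g}  B5 = {b, e, f}
Tree: B1–B2, B1–B3, B1–B4, B2–B5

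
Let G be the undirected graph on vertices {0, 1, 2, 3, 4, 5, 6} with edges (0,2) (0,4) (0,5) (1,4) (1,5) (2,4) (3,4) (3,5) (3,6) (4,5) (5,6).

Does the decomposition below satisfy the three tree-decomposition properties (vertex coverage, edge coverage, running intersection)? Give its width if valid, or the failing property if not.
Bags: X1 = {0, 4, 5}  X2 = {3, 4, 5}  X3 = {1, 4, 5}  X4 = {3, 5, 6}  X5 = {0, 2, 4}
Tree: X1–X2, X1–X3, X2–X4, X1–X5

Vertex coverage: the bags together contain {0, 1, 2, 3, 4, 5, 6}, the full vertex set. Edge coverage: each edge of G has both endpoints in at least one bag. Running intersection: for every vertex, the bags containing it form a connected subtree. All three properties hold, so this is a valid tree decomposition of width max|bag| − 1 = 2, and hence tw(G) ≤ 2.

Yes; width 2.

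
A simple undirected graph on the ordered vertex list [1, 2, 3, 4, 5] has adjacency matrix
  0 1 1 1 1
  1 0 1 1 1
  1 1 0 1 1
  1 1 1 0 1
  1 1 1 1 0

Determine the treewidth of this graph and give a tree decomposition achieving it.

Treewidth 4.
Bags: B1 = {1, 2, 3, 4, 5}
Tree: (single bag)

A single bag containing all 5 vertices is trivially a valid decomposition of width 4. Conversely, {1, 2, 3, 4, 5} is a clique of size 5, and the vertices of any clique must share a bag in every tree decomposition; so some bag has ≥ 5 vertices and tw(G) ≥ 4. Combining the bounds, tw(G) = 4.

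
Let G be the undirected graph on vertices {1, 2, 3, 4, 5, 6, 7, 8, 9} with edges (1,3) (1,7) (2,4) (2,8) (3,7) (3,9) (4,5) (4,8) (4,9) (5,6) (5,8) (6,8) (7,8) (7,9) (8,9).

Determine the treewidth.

A width-2 tree decomposition is:
Bags: B1 = {4, 8, 9}  B2 = {4, 5, 8}  B3 = {2, 4, 8}  B4 = {5, 6, 8}  B5 = {7, 8, 9}  B6 = {3, 7, 9}  B7 = {1, 3, 7}
Tree: B1–B2, B2–B3, B2–B4, B1–B5, B5–B6, B6–B7
The largest bag has 3 vertices, giving width 2; this decomposition certifies tw(G) ≤ 2. For the lower bound, the 3 vertices {4, 8, 9} are pairwise adjacent, and any tree decomposition puts a clique entirely inside one bag — forcing width ≥ 2. The upper and lower bounds meet at 2, so that is the treewidth.

2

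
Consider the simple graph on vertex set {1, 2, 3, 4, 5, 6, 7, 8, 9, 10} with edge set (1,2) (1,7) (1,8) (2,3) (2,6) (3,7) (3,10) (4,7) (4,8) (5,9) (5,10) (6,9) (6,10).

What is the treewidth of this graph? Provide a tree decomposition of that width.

Treewidth 2.
One optimal decomposition is:
Bags: B1 = {5, 9, 10}  B2 = {6, 9, 10}  B3 = {3, 6, 10}  B4 = {2, 3, 6}  B5 = {2, 3, 7}  B6 = {1, 2, 7}  B7 = {1, 4, 7}  B8 = {1, 4, 8}
Tree: B1–B2, B2–B3, B3–B4, B4–B5, B5–B6, B6–B7, B7–B8

Every bag has size at most 3, so the width is 3 − 1 = 2 and tw(G) ≤ 2. The edges 5–9–6–10–5 form a cycle, so G is not a tree and its treewidth is at least 2. Therefore the treewidth is 2.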